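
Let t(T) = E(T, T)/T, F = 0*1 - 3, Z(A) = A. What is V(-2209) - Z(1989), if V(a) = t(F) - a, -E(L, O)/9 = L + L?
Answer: 202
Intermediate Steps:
F = -3 (F = 0 - 3 = -3)
E(L, O) = -18*L (E(L, O) = -9*(L + L) = -18*L)
t(T) = -18 (t(T) = (-18*T)/T = -18)
V(a) = -18 - a
V(-2209) - Z(1989) = (-18 - 1*(-2209)) - 1*1989 = (-18 + 2209) - 1989 = 2191 - 1989 = 202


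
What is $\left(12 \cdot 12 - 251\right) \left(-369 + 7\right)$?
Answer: $38734$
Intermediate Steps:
$\left(12 \cdot 12 - 251\right) \left(-369 + 7\right) = \left(144 - 251\right) \left(-362\right) = \left(-107\right) \left(-362\right) = 38734$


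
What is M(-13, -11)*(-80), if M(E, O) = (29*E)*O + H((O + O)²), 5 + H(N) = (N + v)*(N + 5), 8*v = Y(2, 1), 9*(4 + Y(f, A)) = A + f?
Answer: -19247510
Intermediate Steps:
Y(f, A) = -4 + A/9 + f/9 (Y(f, A) = -4 + (A + f)/9 = -4 + (A/9 + f/9) = -4 + A/9 + f/9)
v = -11/24 (v = (-4 + (⅑)*1 + (⅑)*2)/8 = (-4 + ⅑ + 2/9)/8 = (⅛)*(-11/3) = -11/24 ≈ -0.45833)
H(N) = -5 + (5 + N)*(-11/24 + N) (H(N) = -5 + (N - 11/24)*(N + 5) = -5 + (-11/24 + N)*(5 + N) = -5 + (5 + N)*(-11/24 + N))
M(E, O) = -175/24 + 16*O⁴ + 109*O²/6 + 29*E*O (M(E, O) = (29*E)*O + (-175/24 + ((O + O)²)² + 109*(O + O)²/24) = 29*E*O + (-175/24 + ((2*O)²)² + 109*(2*O)²/24) = 29*E*O + (-175/24 + (4*O²)² + 109*(4*O²)/24) = 29*E*O + (-175/24 + 16*O⁴ + 109*O²/6) = -175/24 + 16*O⁴ + 109*O²/6 + 29*E*O)
M(-13, -11)*(-80) = (-175/24 + 16*(-11)⁴ + (109/6)*(-11)² + 29*(-13)*(-11))*(-80) = (-175/24 + 16*14641 + (109/6)*121 + 4147)*(-80) = (-175/24 + 234256 + 13189/6 + 4147)*(-80) = (1924751/8)*(-80) = -19247510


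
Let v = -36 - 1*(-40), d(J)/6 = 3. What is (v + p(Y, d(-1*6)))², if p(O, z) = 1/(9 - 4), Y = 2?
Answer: 441/25 ≈ 17.640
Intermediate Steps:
d(J) = 18 (d(J) = 6*3 = 18)
p(O, z) = ⅕ (p(O, z) = 1/5 = ⅕)
v = 4 (v = -36 + 40 = 4)
(v + p(Y, d(-1*6)))² = (4 + ⅕)² = (21/5)² = 441/25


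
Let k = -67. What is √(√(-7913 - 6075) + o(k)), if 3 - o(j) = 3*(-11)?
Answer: √(36 + 2*I*√3497) ≈ 8.9339 + 6.6192*I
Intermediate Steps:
o(j) = 36 (o(j) = 3 - 3*(-11) = 3 - 1*(-33) = 3 + 33 = 36)
√(√(-7913 - 6075) + o(k)) = √(√(-7913 - 6075) + 36) = √(√(-13988) + 36) = √(2*I*√3497 + 36) = √(36 + 2*I*√3497)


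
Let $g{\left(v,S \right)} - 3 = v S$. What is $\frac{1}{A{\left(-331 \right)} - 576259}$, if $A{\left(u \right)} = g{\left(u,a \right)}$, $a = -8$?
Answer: $- \frac{1}{573608} \approx -1.7434 \cdot 10^{-6}$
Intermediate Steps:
$g{\left(v,S \right)} = 3 + S v$ ($g{\left(v,S \right)} = 3 + v S = 3 + S v$)
$A{\left(u \right)} = 3 - 8 u$
$\frac{1}{A{\left(-331 \right)} - 576259} = \frac{1}{\left(3 - -2648\right) - 576259} = \frac{1}{\left(3 + 2648\right) - 576259} = \frac{1}{2651 - 576259} = \frac{1}{-573608} = - \frac{1}{573608}$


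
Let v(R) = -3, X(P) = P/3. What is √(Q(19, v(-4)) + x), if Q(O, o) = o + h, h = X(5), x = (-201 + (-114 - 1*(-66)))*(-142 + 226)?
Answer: 4*I*√11766/3 ≈ 144.63*I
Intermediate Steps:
X(P) = P/3 (X(P) = P*(⅓) = P/3)
x = -20916 (x = (-201 + (-114 + 66))*84 = (-201 - 48)*84 = -249*84 = -20916)
h = 5/3 (h = (⅓)*5 = 5/3 ≈ 1.6667)
Q(O, o) = 5/3 + o (Q(O, o) = o + 5/3 = 5/3 + o)
√(Q(19, v(-4)) + x) = √((5/3 - 3) - 20916) = √(-4/3 - 20916) = √(-62752/3) = 4*I*√11766/3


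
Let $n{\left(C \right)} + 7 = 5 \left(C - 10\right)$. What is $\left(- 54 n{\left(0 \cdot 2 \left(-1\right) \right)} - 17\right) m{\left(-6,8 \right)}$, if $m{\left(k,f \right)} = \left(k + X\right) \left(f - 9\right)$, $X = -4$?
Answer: $30610$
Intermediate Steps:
$m{\left(k,f \right)} = \left(-9 + f\right) \left(-4 + k\right)$ ($m{\left(k,f \right)} = \left(k - 4\right) \left(f - 9\right) = \left(-4 + k\right) \left(-9 + f\right) = \left(-9 + f\right) \left(-4 + k\right)$)
$n{\left(C \right)} = -57 + 5 C$ ($n{\left(C \right)} = -7 + 5 \left(C - 10\right) = -7 + 5 \left(-10 + C\right) = -7 + \left(-50 + 5 C\right) = -57 + 5 C$)
$\left(- 54 n{\left(0 \cdot 2 \left(-1\right) \right)} - 17\right) m{\left(-6,8 \right)} = \left(- 54 \left(-57 + 5 \cdot 0 \cdot 2 \left(-1\right)\right) - 17\right) \left(36 - -54 - 32 + 8 \left(-6\right)\right) = \left(- 54 \left(-57 + 5 \cdot 0 \left(-1\right)\right) - 17\right) \left(36 + 54 - 32 - 48\right) = \left(- 54 \left(-57 + 5 \cdot 0\right) - 17\right) 10 = \left(- 54 \left(-57 + 0\right) - 17\right) 10 = \left(\left(-54\right) \left(-57\right) - 17\right) 10 = \left(3078 - 17\right) 10 = 3061 \cdot 10 = 30610$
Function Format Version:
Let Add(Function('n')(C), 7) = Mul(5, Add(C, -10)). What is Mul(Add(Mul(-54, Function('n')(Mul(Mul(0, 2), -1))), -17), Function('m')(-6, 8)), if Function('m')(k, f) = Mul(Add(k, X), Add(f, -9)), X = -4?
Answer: 30610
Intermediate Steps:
Function('m')(k, f) = Mul(Add(-9, f), Add(-4, k)) (Function('m')(k, f) = Mul(Add(k, -4), Add(f, -9)) = Mul(Add(-4, k), Add(-9, f)) = Mul(Add(-9, f), Add(-4, k)))
Function('n')(C) = Add(-57, Mul(5, C)) (Function('n')(C) = Add(-7, Mul(5, Add(C, -10))) = Add(-7, Mul(5, Add(-10, C))) = Add(-7, Add(-50, Mul(5, C))) = Add(-57, Mul(5, C)))
Mul(Add(Mul(-54, Function('n')(Mul(Mul(0, 2), -1))), -17), Function('m')(-6, 8)) = Mul(Add(Mul(-54, Add(-57, Mul(5, Mul(Mul(0, 2), -1)))), -17), Add(36, Mul(-9, -6), Mul(-4, 8), Mul(8, -6))) = Mul(Add(Mul(-54, Add(-57, Mul(5, Mul(0, -1)))), -17), Add(36, 54, -32, -48)) = Mul(Add(Mul(-54, Add(-57, Mul(5, 0))), -17), 10) = Mul(Add(Mul(-54, Add(-57, 0)), -17), 10) = Mul(Add(Mul(-54, -57), -17), 10) = Mul(Add(3078, -17), 10) = Mul(3061, 10) = 30610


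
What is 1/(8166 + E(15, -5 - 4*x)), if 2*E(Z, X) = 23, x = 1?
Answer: 2/16355 ≈ 0.00012229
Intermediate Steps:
E(Z, X) = 23/2 (E(Z, X) = (½)*23 = 23/2)
1/(8166 + E(15, -5 - 4*x)) = 1/(8166 + 23/2) = 1/(16355/2) = 2/16355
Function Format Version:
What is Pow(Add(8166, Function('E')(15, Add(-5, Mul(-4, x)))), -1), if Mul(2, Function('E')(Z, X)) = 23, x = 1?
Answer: Rational(2, 16355) ≈ 0.00012229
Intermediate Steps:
Function('E')(Z, X) = Rational(23, 2) (Function('E')(Z, X) = Mul(Rational(1, 2), 23) = Rational(23, 2))
Pow(Add(8166, Function('E')(15, Add(-5, Mul(-4, x)))), -1) = Pow(Add(8166, Rational(23, 2)), -1) = Pow(Rational(16355, 2), -1) = Rational(2, 16355)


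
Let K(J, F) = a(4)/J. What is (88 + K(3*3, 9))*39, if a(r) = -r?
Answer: 10244/3 ≈ 3414.7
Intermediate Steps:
K(J, F) = -4/J (K(J, F) = (-1*4)/J = -4/J)
(88 + K(3*3, 9))*39 = (88 - 4/(3*3))*39 = (88 - 4/9)*39 = (788/9)*39 = 10244/3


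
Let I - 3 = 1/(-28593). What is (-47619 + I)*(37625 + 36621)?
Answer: -101084762521094/28593 ≈ -3.5353e+9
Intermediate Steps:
I = 85778/28593 (I = 3 + 1/(-28593) = 3 - 1/28593 = 85778/28593 ≈ 3.0000)
(-47619 + I)*(37625 + 36621) = (-47619 + 85778/28593)*(37625 + 36621) = -1361484289/28593*74246 = -101084762521094/28593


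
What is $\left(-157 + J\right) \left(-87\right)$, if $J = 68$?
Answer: $7743$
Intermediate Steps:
$\left(-157 + J\right) \left(-87\right) = \left(-157 + 68\right) \left(-87\right) = \left(-89\right) \left(-87\right) = 7743$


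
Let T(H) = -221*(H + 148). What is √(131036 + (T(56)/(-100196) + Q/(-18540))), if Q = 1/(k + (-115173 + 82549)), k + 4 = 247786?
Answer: √36341668313734566589912276411630/16653532572780 ≈ 361.99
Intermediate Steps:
k = 247782 (k = -4 + 247786 = 247782)
Q = 1/215158 (Q = 1/(247782 + (-115173 + 82549)) = 1/(247782 - 32624) = 1/215158 ≈ 4.6478e-6)
T(H) = -32708 - 221*H (T(H) = -221*(148 + H) = -32708 - 221*H)
√(131036 + (T(56)/(-100196) + Q/(-18540))) = √(131036 + ((-32708 - 221*56)/(-100196) + (1/215158)/(-18540))) = √(131036 + ((-32708 - 12376)*(-1/100196) + (1/215158)*(-1/18540))) = √(131036 + (-45084*(-1/100196) - 1/3989029320)) = √(131036 + (11271/25049 - 1/3989029320)) = √(131036 + 44960349440671/99921195436680) = √(13093318725590241151/99921195436680) = √36341668313734566589912276411630/16653532572780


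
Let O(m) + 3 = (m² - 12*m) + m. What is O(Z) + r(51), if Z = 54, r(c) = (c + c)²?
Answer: 12723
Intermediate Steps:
r(c) = 4*c² (r(c) = (2*c)² = 4*c²)
O(m) = -3 + m² - 11*m (O(m) = -3 + ((m² - 12*m) + m) = -3 + (m² - 11*m) = -3 + m² - 11*m)
O(Z) + r(51) = (-3 + 54² - 11*54) + 4*51² = (-3 + 2916 - 594) + 4*2601 = 2319 + 10404 = 12723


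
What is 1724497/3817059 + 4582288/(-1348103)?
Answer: -15166064071801/5145788689077 ≈ -2.9473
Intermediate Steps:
1724497/3817059 + 4582288/(-1348103) = 1724497*(1/3817059) + 4582288*(-1/1348103) = 1724497/3817059 - 4582288/1348103 = -15166064071801/5145788689077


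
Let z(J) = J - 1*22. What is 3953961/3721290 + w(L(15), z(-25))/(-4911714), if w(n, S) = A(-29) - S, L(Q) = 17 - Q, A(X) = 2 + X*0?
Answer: 1618378604662/1523159349255 ≈ 1.0625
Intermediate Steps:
z(J) = -22 + J (z(J) = J - 22 = -22 + J)
A(X) = 2 (A(X) = 2 + 0 = 2)
w(n, S) = 2 - S
3953961/3721290 + w(L(15), z(-25))/(-4911714) = 3953961/3721290 + (2 - (-22 - 25))/(-4911714) = 3953961*(1/3721290) + (2 - 1*(-47))*(-1/4911714) = 1317987/1240430 + (2 + 47)*(-1/4911714) = 1317987/1240430 + 49*(-1/4911714) = 1317987/1240430 - 49/4911714 = 1618378604662/1523159349255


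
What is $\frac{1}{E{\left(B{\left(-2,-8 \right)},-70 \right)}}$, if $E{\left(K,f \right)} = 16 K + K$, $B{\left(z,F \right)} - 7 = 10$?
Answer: $\frac{1}{289} \approx 0.0034602$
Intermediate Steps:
$B{\left(z,F \right)} = 17$ ($B{\left(z,F \right)} = 7 + 10 = 17$)
$E{\left(K,f \right)} = 17 K$
$\frac{1}{E{\left(B{\left(-2,-8 \right)},-70 \right)}} = \frac{1}{17 \cdot 17} = \frac{1}{289}$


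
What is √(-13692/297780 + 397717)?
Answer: √4998118904090/3545 ≈ 630.65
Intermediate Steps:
√(-13692/297780 + 397717) = √(-13692*1/297780 + 397717) = √(-163/3545 + 397717) = √(1409906602/3545) = √4998118904090/3545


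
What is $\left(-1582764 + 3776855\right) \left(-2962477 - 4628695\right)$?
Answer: $-16655722164652$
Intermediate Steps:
$\left(-1582764 + 3776855\right) \left(-2962477 - 4628695\right) = 2194091 \left(-7591172\right) = -16655722164652$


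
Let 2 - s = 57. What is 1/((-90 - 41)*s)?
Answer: 1/7205 ≈ 0.00013879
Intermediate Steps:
s = -55 (s = 2 - 1*57 = 2 - 57 = -55)
1/((-90 - 41)*s) = 1/((-90 - 41)*(-55)) = 1/(-131*(-55)) = 1/7205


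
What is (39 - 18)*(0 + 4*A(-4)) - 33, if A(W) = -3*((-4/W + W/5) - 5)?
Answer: 5883/5 ≈ 1176.6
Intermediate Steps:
A(W) = 15 + 12/W - 3*W/5 (A(W) = -3*((-4/W + W*(⅕)) - 5) = -3*((-4/W + W/5) - 5) = -3*(-5 - 4/W + W/5) = 15 + 12/W - 3*W/5)
(39 - 18)*(0 + 4*A(-4)) - 33 = (39 - 18)*(0 + 4*(15 + 12/(-4) - ⅗*(-4))) - 33 = 21*(0 + 4*(15 + 12*(-¼) + 12/5)) - 33 = 21*(0 + 4*(15 - 3 + 12/5)) - 33 = 21*(0 + 4*(72/5)) - 33 = 21*(0 + 288/5) - 33 = 21*(288/5) - 33 = 6048/5 - 33 = 5883/5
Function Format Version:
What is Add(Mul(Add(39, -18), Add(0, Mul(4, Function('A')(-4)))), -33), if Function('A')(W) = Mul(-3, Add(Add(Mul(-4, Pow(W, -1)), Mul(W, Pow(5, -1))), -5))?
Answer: Rational(5883, 5) ≈ 1176.6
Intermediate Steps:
Function('A')(W) = Add(15, Mul(12, Pow(W, -1)), Mul(Rational(-3, 5), W)) (Function('A')(W) = Mul(-3, Add(Add(Mul(-4, Pow(W, -1)), Mul(W, Rational(1, 5))), -5)) = Mul(-3, Add(Add(Mul(-4, Pow(W, -1)), Mul(Rational(1, 5), W)), -5)) = Mul(-3, Add(-5, Mul(-4, Pow(W, -1)), Mul(Rational(1, 5), W))) = Add(15, Mul(12, Pow(W, -1)), Mul(Rational(-3, 5), W)))
Add(Mul(Add(39, -18), Add(0, Mul(4, Function('A')(-4)))), -33) = Add(Mul(Add(39, -18), Add(0, Mul(4, Add(15, Mul(12, Pow(-4, -1)), Mul(Rational(-3, 5), -4))))), -33) = Add(Mul(21, Add(0, Mul(4, Add(15, Mul(12, Rational(-1, 4)), Rational(12, 5))))), -33) = Add(Mul(21, Add(0, Mul(4, Add(15, -3, Rational(12, 5))))), -33) = Add(Mul(21, Add(0, Mul(4, Rational(72, 5)))), -33) = Add(Mul(21, Add(0, Rational(288, 5))), -33) = Add(Mul(21, Rational(288, 5)), -33) = Add(Rational(6048, 5), -33) = Rational(5883, 5)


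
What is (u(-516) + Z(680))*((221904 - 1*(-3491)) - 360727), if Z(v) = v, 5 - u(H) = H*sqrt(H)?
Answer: -92702420 - 139662624*I*sqrt(129) ≈ -9.2702e+7 - 1.5863e+9*I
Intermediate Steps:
u(H) = 5 - H**(3/2) (u(H) = 5 - H*sqrt(H) = 5 - H**(3/2))
(u(-516) + Z(680))*((221904 - 1*(-3491)) - 360727) = ((5 - (-516)**(3/2)) + 680)*((221904 - 1*(-3491)) - 360727) = ((5 - (-1032)*I*sqrt(129)) + 680)*((221904 + 3491) - 360727) = ((5 + 1032*I*sqrt(129)) + 680)*(225395 - 360727) = (685 + 1032*I*sqrt(129))*(-135332) = -92702420 - 139662624*I*sqrt(129)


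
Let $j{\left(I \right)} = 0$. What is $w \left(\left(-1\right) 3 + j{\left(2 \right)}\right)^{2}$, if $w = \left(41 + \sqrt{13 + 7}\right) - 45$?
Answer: $-36 + 18 \sqrt{5} \approx 4.2492$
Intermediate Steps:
$w = -4 + 2 \sqrt{5}$ ($w = \left(41 + \sqrt{20}\right) - 45 = \left(41 + 2 \sqrt{5}\right) - 45 = -4 + 2 \sqrt{5} \approx 0.47214$)
$w \left(\left(-1\right) 3 + j{\left(2 \right)}\right)^{2} = \left(-4 + 2 \sqrt{5}\right) \left(\left(-1\right) 3 + 0\right)^{2} = \left(-4 + 2 \sqrt{5}\right) \left(-3 + 0\right)^{2} = \left(-4 + 2 \sqrt{5}\right) \left(-3\right)^{2} = \left(-4 + 2 \sqrt{5}\right) 9 = -36 + 18 \sqrt{5}$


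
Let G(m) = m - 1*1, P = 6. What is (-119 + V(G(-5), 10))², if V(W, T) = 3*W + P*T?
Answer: 5929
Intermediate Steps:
G(m) = -1 + m (G(m) = m - 1 = -1 + m)
V(W, T) = 3*W + 6*T
(-119 + V(G(-5), 10))² = (-119 + (3*(-1 - 5) + 6*10))² = (-119 + (3*(-6) + 60))² = (-119 + (-18 + 60))² = (-119 + 42)² = (-77)² = 5929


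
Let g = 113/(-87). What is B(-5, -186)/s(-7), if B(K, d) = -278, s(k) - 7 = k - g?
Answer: -24186/113 ≈ -214.04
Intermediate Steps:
g = -113/87 (g = 113*(-1/87) = -113/87 ≈ -1.2989)
s(k) = 722/87 + k (s(k) = 7 + (k - 1*(-113/87)) = 7 + (k + 113/87) = 7 + (113/87 + k) = 722/87 + k)
B(-5, -186)/s(-7) = -278/(722/87 - 7) = -278/113/87 = -278*87/113 = -24186/113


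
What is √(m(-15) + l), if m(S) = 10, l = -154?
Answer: 12*I ≈ 12.0*I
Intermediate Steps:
√(m(-15) + l) = √(10 - 154) = √(-144) = 12*I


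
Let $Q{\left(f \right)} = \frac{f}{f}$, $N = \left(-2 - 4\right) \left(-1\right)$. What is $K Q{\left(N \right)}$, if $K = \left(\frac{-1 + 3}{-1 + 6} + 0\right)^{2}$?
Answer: $\frac{4}{25} \approx 0.16$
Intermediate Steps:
$N = 6$ ($N = \left(-6\right) \left(-1\right) = 6$)
$Q{\left(f \right)} = 1$
$K = \frac{4}{25}$ ($K = \left(\frac{2}{5} + 0\right)^{2} = \left(\frac{2}{5}\right)^{2} = \frac{4}{25} \approx 0.16$)
$K Q{\left(N \right)} = \frac{4}{25} \cdot 1 = \frac{4}{25}$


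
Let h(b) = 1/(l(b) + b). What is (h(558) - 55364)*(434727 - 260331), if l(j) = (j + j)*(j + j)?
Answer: -2005098218815270/207669 ≈ -9.6553e+9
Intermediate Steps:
l(j) = 4*j² (l(j) = (2*j)*(2*j) = 4*j²)
h(b) = 1/(b + 4*b²) (h(b) = 1/(4*b² + b) = 1/(b + 4*b²))
(h(558) - 55364)*(434727 - 260331) = (1/(558*(1 + 4*558)) - 55364)*(434727 - 260331) = (1/(558*(1 + 2232)) - 55364)*174396 = ((1/558)/2233 - 55364)*174396 = ((1/558)*(1/2233) - 55364)*174396 = (1/1246014 - 55364)*174396 = -68984319095/1246014*174396 = -2005098218815270/207669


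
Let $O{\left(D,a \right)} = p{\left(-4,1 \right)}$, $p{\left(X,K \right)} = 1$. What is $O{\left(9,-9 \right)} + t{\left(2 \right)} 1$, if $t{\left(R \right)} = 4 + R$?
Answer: $7$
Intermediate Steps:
$O{\left(D,a \right)} = 1$
$O{\left(9,-9 \right)} + t{\left(2 \right)} 1 = 1 + \left(4 + 2\right) 1 = 1 + 6 \cdot 1 = 1 + 6 = 7$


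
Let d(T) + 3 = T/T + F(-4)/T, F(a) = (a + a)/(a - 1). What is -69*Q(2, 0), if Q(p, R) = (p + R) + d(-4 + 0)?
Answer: 138/5 ≈ 27.600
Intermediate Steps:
F(a) = 2*a/(-1 + a) (F(a) = (2*a)/(-1 + a) = 2*a/(-1 + a))
d(T) = -2 + 8/(5*T) (d(T) = -3 + (T/T + (2*(-4)/(-1 - 4))/T) = -3 + (1 + (2*(-4)/(-5))/T) = -3 + (1 + (2*(-4)*(-⅕))/T) = -3 + (1 + 8/(5*T)) = -2 + 8/(5*T))
Q(p, R) = -12/5 + R + p (Q(p, R) = (p + R) + (-2 + 8/(5*(-4 + 0))) = (R + p) + (-2 + (8/5)/(-4)) = (R + p) + (-2 + (8/5)*(-¼)) = (R + p) + (-2 - ⅖) = (R + p) - 12/5 = -12/5 + R + p)
-69*Q(2, 0) = -69*(-12/5 + 0 + 2) = -69*(-⅖) = 138/5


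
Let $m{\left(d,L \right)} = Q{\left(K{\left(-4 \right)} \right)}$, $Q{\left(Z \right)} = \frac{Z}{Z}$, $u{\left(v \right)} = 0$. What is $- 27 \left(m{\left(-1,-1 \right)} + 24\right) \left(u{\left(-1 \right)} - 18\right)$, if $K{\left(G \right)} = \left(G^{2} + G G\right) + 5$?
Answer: $12150$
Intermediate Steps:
$K{\left(G \right)} = 5 + 2 G^{2}$ ($K{\left(G \right)} = \left(G^{2} + G^{2}\right) + 5 = 2 G^{2} + 5 = 5 + 2 G^{2}$)
$Q{\left(Z \right)} = 1$
$m{\left(d,L \right)} = 1$
$- 27 \left(m{\left(-1,-1 \right)} + 24\right) \left(u{\left(-1 \right)} - 18\right) = - 27 \left(1 + 24\right) \left(0 - 18\right) = \left(-27\right) 25 \left(0 - 18\right) = \left(-675\right) \left(-18\right) = 12150$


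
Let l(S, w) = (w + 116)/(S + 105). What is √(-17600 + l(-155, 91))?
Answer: I*√1760414/10 ≈ 132.68*I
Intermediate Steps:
l(S, w) = (116 + w)/(105 + S)
√(-17600 + l(-155, 91)) = √(-17600 + (116 + 91)/(105 - 155)) = √(-17600 + 207/(-50)) = √(-17600 - 1/50*207) = √(-17600 - 207/50) = √(-880207/50) = I*√1760414/10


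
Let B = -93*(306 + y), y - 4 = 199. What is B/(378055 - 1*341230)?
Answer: -15779/12275 ≈ -1.2855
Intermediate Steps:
y = 203 (y = 4 + 199 = 203)
B = -47337 (B = -93*(306 + 203) = -93*509 = -47337)
B/(378055 - 1*341230) = -47337/(378055 - 1*341230) = -47337/(378055 - 341230) = -47337/36825 = -47337*1/36825 = -15779/12275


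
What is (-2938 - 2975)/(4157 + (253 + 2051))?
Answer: -5913/6461 ≈ -0.91518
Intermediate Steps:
(-2938 - 2975)/(4157 + (253 + 2051)) = -5913/(4157 + 2304) = -5913/6461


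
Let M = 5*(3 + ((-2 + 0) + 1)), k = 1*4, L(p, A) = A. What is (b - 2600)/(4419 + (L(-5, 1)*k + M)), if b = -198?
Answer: -2798/4433 ≈ -0.63118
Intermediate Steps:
k = 4
M = 10 (M = 5*(3 + (-2 + 1)) = 5*(3 - 1) = 5*2 = 10)
(b - 2600)/(4419 + (L(-5, 1)*k + M)) = (-198 - 2600)/(4419 + (1*4 + 10)) = -2798/(4419 + (4 + 10)) = -2798/(4419 + 14) = -2798/4433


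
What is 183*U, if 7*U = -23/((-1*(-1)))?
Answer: -4209/7 ≈ -601.29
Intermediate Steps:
U = -23/7 (U = (-23/((-1*(-1))))/7 = (-23/1)/7 = (-23*1)/7 = (⅐)*(-23) = -23/7 ≈ -3.2857)
183*U = 183*(-23/7) = -4209/7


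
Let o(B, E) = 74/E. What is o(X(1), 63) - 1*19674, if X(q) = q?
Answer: -1239388/63 ≈ -19673.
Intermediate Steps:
o(X(1), 63) - 1*19674 = 74/63 - 1*19674 = 74*(1/63) - 19674 = 74/63 - 19674 = -1239388/63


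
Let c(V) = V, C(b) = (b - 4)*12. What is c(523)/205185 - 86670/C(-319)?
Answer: 2964235183/132549510 ≈ 22.363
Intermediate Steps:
C(b) = -48 + 12*b (C(b) = (-4 + b)*12 = -48 + 12*b)
c(523)/205185 - 86670/C(-319) = 523/205185 - 86670/(-48 + 12*(-319)) = 523*(1/205185) - 86670/(-48 - 3828) = 523/205185 - 86670/(-3876) = 523/205185 - 86670*(-1/3876) = 523/205185 + 14445/646 = 2964235183/132549510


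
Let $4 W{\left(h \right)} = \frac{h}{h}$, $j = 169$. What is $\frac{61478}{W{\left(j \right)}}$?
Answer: $245912$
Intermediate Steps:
$W{\left(h \right)} = \frac{1}{4}$ ($W{\left(h \right)} = \frac{h \frac{1}{h}}{4} = \frac{1}{4} \cdot 1 = \frac{1}{4}$)
$\frac{61478}{W{\left(j \right)}} = 61478 \frac{1}{\frac{1}{4}} = 61478 \cdot 4 = 245912$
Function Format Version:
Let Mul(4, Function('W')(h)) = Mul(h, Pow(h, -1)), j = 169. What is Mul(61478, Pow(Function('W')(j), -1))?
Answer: 245912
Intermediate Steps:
Function('W')(h) = Rational(1, 4) (Function('W')(h) = Mul(Rational(1, 4), Mul(h, Pow(h, -1))) = Mul(Rational(1, 4), 1) = Rational(1, 4))
Mul(61478, Pow(Function('W')(j), -1)) = Mul(61478, Pow(Rational(1, 4), -1)) = Mul(61478, 4) = 245912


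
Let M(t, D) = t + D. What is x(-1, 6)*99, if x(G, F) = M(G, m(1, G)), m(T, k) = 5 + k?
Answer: 297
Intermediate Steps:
M(t, D) = D + t
x(G, F) = 5 + 2*G (x(G, F) = (5 + G) + G = 5 + 2*G)
x(-1, 6)*99 = (5 + 2*(-1))*99 = (5 - 2)*99 = 3*99 = 297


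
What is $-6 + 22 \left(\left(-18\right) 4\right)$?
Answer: $-1590$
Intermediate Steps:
$-6 + 22 \left(\left(-18\right) 4\right) = -6 + 22 \left(-72\right) = -6 - 1584 = -1590$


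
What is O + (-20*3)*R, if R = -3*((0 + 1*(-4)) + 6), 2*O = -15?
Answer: 705/2 ≈ 352.50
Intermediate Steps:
O = -15/2 (O = (½)*(-15) = -15/2 ≈ -7.5000)
R = -6 (R = -3*((0 - 4) + 6) = -3*(-4 + 6) = -3*2 = -6)
O + (-20*3)*R = -15/2 - 20*3*(-6) = -15/2 - 60*(-6) = -15/2 + 360 = 705/2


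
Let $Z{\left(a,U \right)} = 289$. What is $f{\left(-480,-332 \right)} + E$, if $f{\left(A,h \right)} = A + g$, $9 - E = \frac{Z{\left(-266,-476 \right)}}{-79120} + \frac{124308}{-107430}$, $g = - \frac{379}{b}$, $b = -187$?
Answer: $- \frac{24785862173393}{52982470640} \approx -467.81$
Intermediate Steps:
$g = \frac{379}{187}$ ($g = - \frac{379}{-187} = \left(-379\right) \left(- \frac{1}{187}\right) = \frac{379}{187} \approx 2.0267$)
$E = \frac{2878835021}{283328720}$ ($E = 9 - \left(\frac{289}{-79120} + \frac{124308}{-107430}\right) = 9 - \left(289 \left(- \frac{1}{79120}\right) + 124308 \left(- \frac{1}{107430}\right)\right) = 9 - \left(- \frac{289}{79120} - \frac{20718}{17905}\right) = 9 - - \frac{328876541}{283328720} = 9 + \frac{328876541}{283328720} = \frac{2878835021}{283328720} \approx 10.161$)
$f{\left(A,h \right)} = \frac{379}{187} + A$ ($f{\left(A,h \right)} = A + \frac{379}{187} = \frac{379}{187} + A$)
$f{\left(-480,-332 \right)} + E = \left(\frac{379}{187} - 480\right) + \frac{2878835021}{283328720} = - \frac{89381}{187} + \frac{2878835021}{283328720} = - \frac{24785862173393}{52982470640}$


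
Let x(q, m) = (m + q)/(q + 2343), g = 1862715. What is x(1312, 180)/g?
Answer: 1492/6808223325 ≈ 2.1915e-7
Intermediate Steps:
x(q, m) = (m + q)/(2343 + q)
x(1312, 180)/g = ((180 + 1312)/(2343 + 1312))/1862715 = (1492/3655)*(1/1862715) = 1492/6808223325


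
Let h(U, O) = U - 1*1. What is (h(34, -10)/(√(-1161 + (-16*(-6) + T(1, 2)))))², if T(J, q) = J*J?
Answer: -1089/1064 ≈ -1.0235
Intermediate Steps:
h(U, O) = -1 + U (h(U, O) = U - 1 = -1 + U)
T(J, q) = J²
(h(34, -10)/(√(-1161 + (-16*(-6) + T(1, 2)))))² = ((-1 + 34)/(√(-1161 + (-16*(-6) + 1²))))² = (33/(√(-1161 + (96 + 1))))² = (33/(√(-1161 + 97)))² = (33/(√(-1064)))² = (33/((2*I*√266)))² = (33*(-I*√266/532))² = (-33*I*√266/532)² = -1089/1064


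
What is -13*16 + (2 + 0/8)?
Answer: -206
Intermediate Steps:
-13*16 + (2 + 0/8) = -208 + (2 + 0*(⅛)) = -208 + (2 + 0) = -208 + 2 = -206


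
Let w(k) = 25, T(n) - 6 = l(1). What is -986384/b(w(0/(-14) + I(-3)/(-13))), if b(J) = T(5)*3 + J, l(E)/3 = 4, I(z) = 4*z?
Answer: -986384/79 ≈ -12486.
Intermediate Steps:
l(E) = 12 (l(E) = 3*4 = 12)
T(n) = 18 (T(n) = 6 + 12 = 18)
b(J) = 54 + J (b(J) = 18*3 + J = 54 + J)
-986384/b(w(0/(-14) + I(-3)/(-13))) = -986384/(54 + 25) = -986384/79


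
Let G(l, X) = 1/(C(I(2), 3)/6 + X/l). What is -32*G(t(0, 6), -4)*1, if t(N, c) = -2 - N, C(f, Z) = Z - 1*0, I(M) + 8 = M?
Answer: -64/5 ≈ -12.800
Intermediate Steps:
I(M) = -8 + M
C(f, Z) = Z (C(f, Z) = Z + 0 = Z)
G(l, X) = 1/(1/2 + X/l) (G(l, X) = 1/(3/6 + X/l) = 1/(3*(1/6) + X/l) = 1/(1/2 + X/l))
-32*G(t(0, 6), -4)*1 = -64*(-2 - 1*0)/((-2 - 1*0) + 2*(-4))*1 = -64*(-2 + 0)/((-2 + 0) - 8)*1 = -64*(-2)/(-2 - 8)*1 = -64*(-2)/(-10)*1 = -64*(-2)*(-1)/10*1 = -32*2/5*1 = -64/5*1 = -64/5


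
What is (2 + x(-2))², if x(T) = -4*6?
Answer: 484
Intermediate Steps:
x(T) = -24
(2 + x(-2))² = (2 - 24)² = (-22)² = 484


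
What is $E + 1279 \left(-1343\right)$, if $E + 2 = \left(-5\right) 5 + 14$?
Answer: $-1717710$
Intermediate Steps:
$E = -13$ ($E = -2 + \left(\left(-5\right) 5 + 14\right) = -2 + \left(-25 + 14\right) = -2 - 11 = -13$)
$E + 1279 \left(-1343\right) = -13 + 1279 \left(-1343\right) = -13 - 1717697 = -1717710$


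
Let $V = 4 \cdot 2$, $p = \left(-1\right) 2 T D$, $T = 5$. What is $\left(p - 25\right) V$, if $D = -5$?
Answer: $200$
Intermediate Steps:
$p = 50$ ($p = \left(-1\right) 2 \cdot 5 \left(-5\right) = \left(-2\right) 5 \left(-5\right) = \left(-10\right) \left(-5\right) = 50$)
$V = 8$
$\left(p - 25\right) V = \left(50 - 25\right) 8 = 25 \cdot 8 = 200$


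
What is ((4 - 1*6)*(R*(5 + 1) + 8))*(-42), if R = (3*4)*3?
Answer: 18816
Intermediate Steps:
R = 36 (R = 12*3 = 36)
((4 - 1*6)*(R*(5 + 1) + 8))*(-42) = ((4 - 1*6)*(36*(5 + 1) + 8))*(-42) = ((4 - 6)*(36*6 + 8))*(-42) = -2*(216 + 8)*(-42) = -2*224*(-42) = -448*(-42) = 18816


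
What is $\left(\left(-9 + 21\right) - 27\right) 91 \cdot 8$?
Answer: $-10920$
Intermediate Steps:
$\left(\left(-9 + 21\right) - 27\right) 91 \cdot 8 = \left(12 - 27\right) 91 \cdot 8 = \left(-15\right) 91 \cdot 8 = \left(-1365\right) 8 = -10920$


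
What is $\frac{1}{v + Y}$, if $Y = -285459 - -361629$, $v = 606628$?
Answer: $\frac{1}{682798} \approx 1.4646 \cdot 10^{-6}$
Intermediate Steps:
$Y = 76170$ ($Y = -285459 + 361629 = 76170$)
$\frac{1}{v + Y} = \frac{1}{606628 + 76170} = \frac{1}{682798}$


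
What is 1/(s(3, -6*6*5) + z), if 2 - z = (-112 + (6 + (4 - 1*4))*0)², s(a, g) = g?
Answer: -1/12722 ≈ -7.8604e-5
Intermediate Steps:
z = -12542 (z = 2 - (-112 + (6 + (4 - 1*4))*0)² = 2 - (-112 + (6 + (4 - 4))*0)² = 2 - (-112 + (6 + 0)*0)² = 2 - (-112 + 6*0)² = 2 - (-112 + 0)² = 2 - 1*(-112)² = 2 - 1*12544 = 2 - 12544 = -12542)
1/(s(3, -6*6*5) + z) = 1/(-6*6*5 - 12542) = 1/(-36*5 - 12542) = 1/(-180 - 12542) = 1/(-12722) = -1/12722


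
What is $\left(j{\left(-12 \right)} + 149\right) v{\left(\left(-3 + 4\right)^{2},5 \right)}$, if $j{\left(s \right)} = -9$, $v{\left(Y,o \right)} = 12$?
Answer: $1680$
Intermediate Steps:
$\left(j{\left(-12 \right)} + 149\right) v{\left(\left(-3 + 4\right)^{2},5 \right)} = \left(-9 + 149\right) 12 = 140 \cdot 12 = 1680$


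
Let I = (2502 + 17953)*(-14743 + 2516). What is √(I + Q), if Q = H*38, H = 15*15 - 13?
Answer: I*√250095229 ≈ 15814.0*I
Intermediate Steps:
I = -250103285 (I = 20455*(-12227) = -250103285)
H = 212 (H = 225 - 13 = 212)
Q = 8056 (Q = 212*38 = 8056)
√(I + Q) = √(-250103285 + 8056) = √(-250095229) = I*√250095229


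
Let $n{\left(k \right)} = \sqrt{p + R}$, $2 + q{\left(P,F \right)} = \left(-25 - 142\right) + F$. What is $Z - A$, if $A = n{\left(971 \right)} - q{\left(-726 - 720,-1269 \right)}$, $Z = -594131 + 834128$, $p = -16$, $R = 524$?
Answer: $238559 - 2 \sqrt{127} \approx 2.3854 \cdot 10^{5}$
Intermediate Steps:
$q{\left(P,F \right)} = -169 + F$ ($q{\left(P,F \right)} = -2 + \left(\left(-25 - 142\right) + F\right) = -2 + \left(-167 + F\right) = -169 + F$)
$n{\left(k \right)} = 2 \sqrt{127}$ ($n{\left(k \right)} = \sqrt{-16 + 524} = \sqrt{508} = 2 \sqrt{127}$)
$Z = 239997$
$A = 1438 + 2 \sqrt{127}$ ($A = 2 \sqrt{127} - \left(-169 - 1269\right) = 2 \sqrt{127} - -1438 = 2 \sqrt{127} + 1438 = 1438 + 2 \sqrt{127} \approx 1460.5$)
$Z - A = 239997 - \left(1438 + 2 \sqrt{127}\right) = 238559 - 2 \sqrt{127}$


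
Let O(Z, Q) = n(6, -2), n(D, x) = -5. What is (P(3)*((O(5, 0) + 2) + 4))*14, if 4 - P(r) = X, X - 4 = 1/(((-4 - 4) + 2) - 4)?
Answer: 7/5 ≈ 1.4000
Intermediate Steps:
O(Z, Q) = -5
X = 39/10 (X = 4 + 1/(((-4 - 4) + 2) - 4) = 4 + 1/((-8 + 2) - 4) = 4 + 1/(-6 - 4) = 4 + 1/(-10) = 4 - 1/10 = 39/10 ≈ 3.9000)
P(r) = 1/10 (P(r) = 4 - 1*39/10 = 4 - 39/10 = 1/10)
(P(3)*((O(5, 0) + 2) + 4))*14 = (((-5 + 2) + 4)/10)*14 = ((-3 + 4)/10)*14 = ((1/10)*1)*14 = (1/10)*14 = 7/5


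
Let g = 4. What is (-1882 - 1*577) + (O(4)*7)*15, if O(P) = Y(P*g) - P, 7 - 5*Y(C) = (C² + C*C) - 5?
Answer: -13379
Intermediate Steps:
Y(C) = 12/5 - 2*C²/5 (Y(C) = 7/5 - ((C² + C*C) - 5)/5 = 7/5 - ((C² + C²) - 5)/5 = 7/5 - (2*C² - 5)/5 = 7/5 - (-5 + 2*C²)/5 = 7/5 + (1 - 2*C²/5) = 12/5 - 2*C²/5)
O(P) = 12/5 - P - 32*P²/5 (O(P) = (12/5 - 2*16*P²/5) - P = (12/5 - 32*P²/5) - P = 12/5 - P - 32*P²/5)
(-1882 - 1*577) + (O(4)*7)*15 = (-1882 - 1*577) + ((12/5 - 1*4 - 32/5*4²)*7)*15 = (-1882 - 577) + ((12/5 - 4 - 32/5*16)*7)*15 = -2459 + ((12/5 - 4 - 512/5)*7)*15 = -2459 - 104*7*15 = -2459 - 728*15 = -2459 - 10920 = -13379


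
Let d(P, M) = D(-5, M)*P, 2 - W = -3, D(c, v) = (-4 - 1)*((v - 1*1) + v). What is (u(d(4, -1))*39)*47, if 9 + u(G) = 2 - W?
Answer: -21996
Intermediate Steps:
D(c, v) = 5 - 10*v (D(c, v) = -5*((v - 1) + v) = -5*((-1 + v) + v) = -5*(-1 + 2*v) = 5 - 10*v)
W = 5 (W = 2 - 1*(-3) = 2 + 3 = 5)
d(P, M) = P*(5 - 10*M) (d(P, M) = (5 - 10*M)*P = P*(5 - 10*M))
u(G) = -12 (u(G) = -9 + (2 - 1*5) = -9 + (2 - 5) = -9 - 3 = -12)
(u(d(4, -1))*39)*47 = -12*39*47 = -468*47 = -21996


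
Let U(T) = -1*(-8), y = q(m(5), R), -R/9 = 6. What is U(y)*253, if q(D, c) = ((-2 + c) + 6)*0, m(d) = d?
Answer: 2024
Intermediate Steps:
R = -54 (R = -9*6 = -54)
q(D, c) = 0 (q(D, c) = (4 + c)*0 = 0)
y = 0
U(T) = 8
U(y)*253 = 8*253 = 2024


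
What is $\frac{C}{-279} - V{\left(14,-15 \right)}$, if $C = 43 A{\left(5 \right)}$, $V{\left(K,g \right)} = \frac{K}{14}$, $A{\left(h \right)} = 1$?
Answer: $- \frac{322}{279} \approx -1.1541$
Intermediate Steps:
$V{\left(K,g \right)} = \frac{K}{14}$ ($V{\left(K,g \right)} = K \frac{1}{14} = \frac{K}{14}$)
$C = 43$ ($C = 43 \cdot 1 = 43$)
$\frac{C}{-279} - V{\left(14,-15 \right)} = \frac{43}{-279} - \frac{1}{14} \cdot 14 = 43 \left(- \frac{1}{279}\right) - 1 = - \frac{43}{279} - 1 = - \frac{322}{279}$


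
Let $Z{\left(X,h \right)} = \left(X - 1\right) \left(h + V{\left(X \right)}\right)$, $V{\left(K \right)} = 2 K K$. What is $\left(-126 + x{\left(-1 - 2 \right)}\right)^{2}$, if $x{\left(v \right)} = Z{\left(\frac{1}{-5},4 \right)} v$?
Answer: $\frac{193599396}{15625} \approx 12390.0$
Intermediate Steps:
$V{\left(K \right)} = 2 K^{2}$
$Z{\left(X,h \right)} = \left(-1 + X\right) \left(h + 2 X^{2}\right)$ ($Z{\left(X,h \right)} = \left(X - 1\right) \left(h + 2 X^{2}\right) = \left(-1 + X\right) \left(h + 2 X^{2}\right)$)
$x{\left(v \right)} = - \frac{612 v}{125}$ ($x{\left(v \right)} = \left(\left(-1\right) 4 - 2 \left(\frac{1}{-5}\right)^{2} + 2 \left(\frac{1}{-5}\right)^{3} + \frac{1}{-5} \cdot 4\right) v = \left(-4 - 2 \left(- \frac{1}{5}\right)^{2} + 2 \left(- \frac{1}{5}\right)^{3} - \frac{4}{5}\right) v = \left(-4 - \frac{2}{25} + 2 \left(- \frac{1}{125}\right) - \frac{4}{5}\right) v = \left(-4 - \frac{2}{25} - \frac{2}{125} - \frac{4}{5}\right) v = - \frac{612 v}{125}$)
$\left(-126 + x{\left(-1 - 2 \right)}\right)^{2} = \left(-126 - \frac{612 \left(-1 - 2\right)}{125}\right)^{2} = \left(-126 - - \frac{1836}{125}\right)^{2} = \left(-126 + \frac{1836}{125}\right)^{2} = \left(- \frac{13914}{125}\right)^{2} = \frac{193599396}{15625}$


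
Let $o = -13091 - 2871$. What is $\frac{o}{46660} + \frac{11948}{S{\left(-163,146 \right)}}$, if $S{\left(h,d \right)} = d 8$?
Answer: $\frac{33678129}{3406180} \approx 9.8874$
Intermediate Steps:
$S{\left(h,d \right)} = 8 d$
$o = -15962$
$\frac{o}{46660} + \frac{11948}{S{\left(-163,146 \right)}} = - \frac{15962}{46660} + \frac{11948}{8 \cdot 146} = \left(-15962\right) \frac{1}{46660} + \frac{11948}{1168} = - \frac{7981}{23330} + 11948 \cdot \frac{1}{1168} = - \frac{7981}{23330} + \frac{2987}{292} = \frac{33678129}{3406180}$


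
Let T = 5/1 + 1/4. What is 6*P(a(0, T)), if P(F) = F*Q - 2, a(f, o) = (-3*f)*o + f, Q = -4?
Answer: -12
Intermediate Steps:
T = 21/4 (T = 5*1 + 1*(¼) = 5 + ¼ = 21/4 ≈ 5.2500)
a(f, o) = f - 3*f*o (a(f, o) = -3*f*o + f = f - 3*f*o)
P(F) = -2 - 4*F (P(F) = F*(-4) - 2 = -4*F - 2 = -2 - 4*F)
6*P(a(0, T)) = 6*(-2 - 0*(1 - 3*21/4)) = 6*(-2 - 0*(1 - 63/4)) = 6*(-2 - 0*(-59)/4) = 6*(-2 - 4*0) = 6*(-2 + 0) = 6*(-2) = -12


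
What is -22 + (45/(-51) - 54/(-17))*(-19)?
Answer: -1115/17 ≈ -65.588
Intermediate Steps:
-22 + (45/(-51) - 54/(-17))*(-19) = -22 + (45*(-1/51) - 54*(-1/17))*(-19) = -22 + (-15/17 + 54/17)*(-19) = -22 + (39/17)*(-19) = -22 - 741/17 = -1115/17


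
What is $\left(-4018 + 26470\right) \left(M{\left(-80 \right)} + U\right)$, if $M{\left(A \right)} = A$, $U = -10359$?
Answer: $-234376428$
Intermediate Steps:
$\left(-4018 + 26470\right) \left(M{\left(-80 \right)} + U\right) = \left(-4018 + 26470\right) \left(-80 - 10359\right) = 22452 \left(-10439\right) = -234376428$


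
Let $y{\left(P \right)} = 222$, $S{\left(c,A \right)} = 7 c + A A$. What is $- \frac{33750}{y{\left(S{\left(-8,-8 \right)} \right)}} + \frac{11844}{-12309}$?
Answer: $- \frac{23225451}{151811} \approx -152.99$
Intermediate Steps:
$S{\left(c,A \right)} = A^{2} + 7 c$ ($S{\left(c,A \right)} = 7 c + A^{2} = A^{2} + 7 c$)
$- \frac{33750}{y{\left(S{\left(-8,-8 \right)} \right)}} + \frac{11844}{-12309} = - \frac{33750}{222} + \frac{11844}{-12309} = \left(-33750\right) \frac{1}{222} + 11844 \left(- \frac{1}{12309}\right) = - \frac{5625}{37} - \frac{3948}{4103} = - \frac{23225451}{151811}$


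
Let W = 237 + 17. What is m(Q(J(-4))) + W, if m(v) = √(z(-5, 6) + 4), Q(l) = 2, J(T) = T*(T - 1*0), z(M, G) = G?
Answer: 254 + √10 ≈ 257.16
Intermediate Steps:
J(T) = T² (J(T) = T*(T + 0) = T*T = T²)
W = 254
m(v) = √10 (m(v) = √(6 + 4) = √10)
m(Q(J(-4))) + W = √10 + 254 = 254 + √10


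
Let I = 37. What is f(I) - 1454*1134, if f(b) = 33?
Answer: -1648803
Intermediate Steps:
f(I) - 1454*1134 = 33 - 1454*1134 = 33 - 1648836 = -1648803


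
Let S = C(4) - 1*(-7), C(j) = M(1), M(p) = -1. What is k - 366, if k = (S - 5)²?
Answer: -365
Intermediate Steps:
C(j) = -1
S = 6 (S = -1 - 1*(-7) = -1 + 7 = 6)
k = 1 (k = (6 - 5)² = 1² = 1)
k - 366 = 1 - 366 = -365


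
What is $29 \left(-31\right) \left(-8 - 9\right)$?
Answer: $15283$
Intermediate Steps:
$29 \left(-31\right) \left(-8 - 9\right) = \left(-899\right) \left(-17\right) = 15283$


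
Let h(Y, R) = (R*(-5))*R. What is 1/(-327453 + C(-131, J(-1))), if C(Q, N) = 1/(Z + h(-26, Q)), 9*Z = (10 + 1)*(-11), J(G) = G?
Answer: -772366/252913563807 ≈ -3.0539e-6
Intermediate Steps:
h(Y, R) = -5*R**2 (h(Y, R) = (-5*R)*R = -5*R**2)
Z = -121/9 (Z = ((10 + 1)*(-11))/9 = (11*(-11))/9 = (1/9)*(-121) = -121/9 ≈ -13.444)
C(Q, N) = 1/(-121/9 - 5*Q**2)
1/(-327453 + C(-131, J(-1))) = 1/(-327453 - 9/(121 + 45*(-131)**2)) = 1/(-327453 - 9/(121 + 45*17161)) = 1/(-327453 - 9/(121 + 772245)) = 1/(-327453 - 9/772366) = 1/(-252913563807/772366) = -772366/252913563807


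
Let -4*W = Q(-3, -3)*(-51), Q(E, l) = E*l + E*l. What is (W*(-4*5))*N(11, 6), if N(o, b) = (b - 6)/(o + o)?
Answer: 0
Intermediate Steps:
Q(E, l) = 2*E*l
N(o, b) = (-6 + b)/(2*o) (N(o, b) = (-6 + b)/((2*o)) = (-6 + b)*(1/(2*o)) = (-6 + b)/(2*o))
W = 459/2 (W = -2*(-3)*(-3)*(-51)/4 = -9*(-51)/2 = -¼*(-918) = 459/2 ≈ 229.50)
(W*(-4*5))*N(11, 6) = (459*(-4*5)/2)*((½)*(-6 + 6)/11) = ((459/2)*(-20))*((½)*(1/11)*0) = -4590*0 = 0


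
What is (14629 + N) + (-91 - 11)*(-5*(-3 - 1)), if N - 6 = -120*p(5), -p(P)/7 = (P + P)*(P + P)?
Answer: 96595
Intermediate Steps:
p(P) = -28*P² (p(P) = -7*(P + P)*(P + P) = -7*2*P*2*P = -28*P²)
N = 84006 (N = 6 - (-3360)*5² = 6 - (-3360)*25 = 6 - 120*(-700) = 6 + 84000 = 84006)
(14629 + N) + (-91 - 11)*(-5*(-3 - 1)) = (14629 + 84006) + (-91 - 11)*(-5*(-3 - 1)) = 98635 - (-510)*(-4) = 98635 - 102*20 = 98635 - 2040 = 96595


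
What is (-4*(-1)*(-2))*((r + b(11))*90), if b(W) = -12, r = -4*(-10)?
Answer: -20160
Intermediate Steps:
r = 40
(-4*(-1)*(-2))*((r + b(11))*90) = (-4*(-1)*(-2))*((40 - 12)*90) = (4*(-2))*(28*90) = -8*2520 = -20160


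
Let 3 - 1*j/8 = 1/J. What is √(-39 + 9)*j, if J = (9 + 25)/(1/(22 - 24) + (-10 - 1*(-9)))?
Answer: 414*I*√30/17 ≈ 133.39*I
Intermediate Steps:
J = -68/3 (J = 34/(1/(-2) + (-10 + 9)) = 34/(-½ - 1) = 34/(-3/2) = 34*(-⅔) = -68/3 ≈ -22.667)
j = 414/17 (j = 24 - 8/(-68/3) = 24 - 8*(-3/68) = 24 + 6/17 = 414/17 ≈ 24.353)
√(-39 + 9)*j = √(-39 + 9)*(414/17) = √(-30)*(414/17) = (I*√30)*(414/17) = 414*I*√30/17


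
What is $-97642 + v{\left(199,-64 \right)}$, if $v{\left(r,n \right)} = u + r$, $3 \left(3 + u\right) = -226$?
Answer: $- \frac{292564}{3} \approx -97521.0$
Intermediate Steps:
$u = - \frac{235}{3}$ ($u = -3 + \frac{1}{3} \left(-226\right) = -3 - \frac{226}{3} = - \frac{235}{3} \approx -78.333$)
$v{\left(r,n \right)} = - \frac{235}{3} + r$
$-97642 + v{\left(199,-64 \right)} = -97642 + \left(- \frac{235}{3} + 199\right) = -97642 + \frac{362}{3} = - \frac{292564}{3}$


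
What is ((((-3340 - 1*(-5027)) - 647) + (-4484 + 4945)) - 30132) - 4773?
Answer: -33404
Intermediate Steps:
((((-3340 - 1*(-5027)) - 647) + (-4484 + 4945)) - 30132) - 4773 = ((((-3340 + 5027) - 647) + 461) - 30132) - 4773 = (((1687 - 647) + 461) - 30132) - 4773 = ((1040 + 461) - 30132) - 4773 = (1501 - 30132) - 4773 = -28631 - 4773 = -33404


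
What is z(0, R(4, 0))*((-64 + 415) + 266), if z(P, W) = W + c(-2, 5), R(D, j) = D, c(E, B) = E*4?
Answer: -2468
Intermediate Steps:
c(E, B) = 4*E
z(P, W) = -8 + W (z(P, W) = W + 4*(-2) = W - 8 = -8 + W)
z(0, R(4, 0))*((-64 + 415) + 266) = (-8 + 4)*((-64 + 415) + 266) = -4*(351 + 266) = -4*617 = -2468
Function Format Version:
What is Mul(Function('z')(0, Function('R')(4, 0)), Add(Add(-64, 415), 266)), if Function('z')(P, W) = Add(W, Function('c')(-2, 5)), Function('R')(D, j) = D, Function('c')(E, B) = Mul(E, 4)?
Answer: -2468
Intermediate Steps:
Function('c')(E, B) = Mul(4, E)
Function('z')(P, W) = Add(-8, W) (Function('z')(P, W) = Add(W, Mul(4, -2)) = Add(W, -8) = Add(-8, W))
Mul(Function('z')(0, Function('R')(4, 0)), Add(Add(-64, 415), 266)) = Mul(Add(-8, 4), Add(Add(-64, 415), 266)) = Mul(-4, Add(351, 266)) = Mul(-4, 617) = -2468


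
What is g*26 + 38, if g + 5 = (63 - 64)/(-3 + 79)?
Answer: -3509/38 ≈ -92.342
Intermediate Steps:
g = -381/76 (g = -5 + (63 - 64)/(-3 + 79) = -5 - 1/76 = -381/76 ≈ -5.0132)
g*26 + 38 = -381/76*26 + 38 = -4953/38 + 38 = -3509/38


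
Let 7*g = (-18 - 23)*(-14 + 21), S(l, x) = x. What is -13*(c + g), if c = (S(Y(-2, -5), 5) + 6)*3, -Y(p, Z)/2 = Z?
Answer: 104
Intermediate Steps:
Y(p, Z) = -2*Z
c = 33 (c = (5 + 6)*3 = 11*3 = 33)
g = -41 (g = ((-18 - 23)*(-14 + 21))/7 = (-41*7)/7 = (1/7)*(-287) = -41)
-13*(c + g) = -13*(33 - 41) = -13*(-8) = 104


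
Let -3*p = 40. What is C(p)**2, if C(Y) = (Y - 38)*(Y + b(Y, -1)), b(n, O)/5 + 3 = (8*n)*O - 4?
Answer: 5578596100/9 ≈ 6.1984e+8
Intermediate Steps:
b(n, O) = -35 + 40*O*n (b(n, O) = -15 + 5*((8*n)*O - 4) = -15 + 5*(8*O*n - 4) = -15 + 5*(-4 + 8*O*n) = -15 + (-20 + 40*O*n) = -35 + 40*O*n)
p = -40/3 (p = -1/3*40 = -40/3 ≈ -13.333)
C(Y) = (-38 + Y)*(-35 - 39*Y) (C(Y) = (Y - 38)*(Y + (-35 + 40*(-1)*Y)) = (-38 + Y)*(Y + (-35 - 40*Y)) = (-38 + Y)*(-35 - 39*Y))
C(p)**2 = (1330 - 39*(-40/3)**2 + 1447*(-40/3))**2 = (1330 - 39*1600/9 - 57880/3)**2 = (1330 - 20800/3 - 57880/3)**2 = (-74690/3)**2 = 5578596100/9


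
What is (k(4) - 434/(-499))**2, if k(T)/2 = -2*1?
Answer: 2439844/249001 ≈ 9.7985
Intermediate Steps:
k(T) = -4 (k(T) = 2*(-2*1) = 2*(-2) = -4)
(k(4) - 434/(-499))**2 = (-4 - 434/(-499))**2 = (-4 - 434*(-1/499))**2 = (-4 + 434/499)**2 = (-1562/499)**2 = 2439844/249001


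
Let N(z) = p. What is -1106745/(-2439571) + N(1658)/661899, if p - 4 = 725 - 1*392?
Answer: 733375544182/1614749605329 ≈ 0.45417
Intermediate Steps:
p = 337 (p = 4 + (725 - 1*392) = 4 + (725 - 392) = 4 + 333 = 337)
N(z) = 337
-1106745/(-2439571) + N(1658)/661899 = -1106745/(-2439571) + 337/661899 = -1106745*(-1/2439571) + 337*(1/661899) = 1106745/2439571 + 337/661899 = 733375544182/1614749605329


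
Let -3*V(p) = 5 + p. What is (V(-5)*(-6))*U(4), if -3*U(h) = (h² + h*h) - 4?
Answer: 0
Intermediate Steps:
V(p) = -5/3 - p/3 (V(p) = -(5 + p)/3 = -5/3 - p/3)
U(h) = 4/3 - 2*h²/3 (U(h) = -((h² + h*h) - 4)/3 = -((h² + h²) - 4)/3 = -(2*h² - 4)/3 = -(-4 + 2*h²)/3 = 4/3 - 2*h²/3)
(V(-5)*(-6))*U(4) = ((-5/3 - ⅓*(-5))*(-6))*(4/3 - ⅔*4²) = ((-5/3 + 5/3)*(-6))*(4/3 - ⅔*16) = (0*(-6))*(4/3 - 32/3) = 0*(-28/3) = 0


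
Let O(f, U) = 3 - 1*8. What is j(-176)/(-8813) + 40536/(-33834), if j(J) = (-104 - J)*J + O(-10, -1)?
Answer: 1706425/7099501 ≈ 0.24036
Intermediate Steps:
O(f, U) = -5 (O(f, U) = 3 - 8 = -5)
j(J) = -5 + J*(-104 - J) (j(J) = (-104 - J)*J - 5 = J*(-104 - J) - 5 = -5 + J*(-104 - J))
j(-176)/(-8813) + 40536/(-33834) = (-5 - 1*(-176)² - 104*(-176))/(-8813) + 40536/(-33834) = (-5 - 1*30976 + 18304)*(-1/8813) + 40536*(-1/33834) = (-5 - 30976 + 18304)*(-1/8813) - 6756/5639 = -12677*(-1/8813) - 6756/5639 = 1811/1259 - 6756/5639 = 1706425/7099501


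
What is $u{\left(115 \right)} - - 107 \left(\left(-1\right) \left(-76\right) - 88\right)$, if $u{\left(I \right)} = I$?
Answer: $-1169$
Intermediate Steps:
$u{\left(115 \right)} - - 107 \left(\left(-1\right) \left(-76\right) - 88\right) = 115 - - 107 \left(\left(-1\right) \left(-76\right) - 88\right) = 115 - - 107 \left(76 - 88\right) = 115 - \left(-107\right) \left(-12\right) = 115 - 1284 = -1169$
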